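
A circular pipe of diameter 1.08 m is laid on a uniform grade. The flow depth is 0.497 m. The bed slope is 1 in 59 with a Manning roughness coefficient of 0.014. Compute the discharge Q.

For a circular section of diameter D = 1.08 m at depth y = 0.497 m, the central angle is θ = 2 arccos(1 − 2y/D) = 2.982 rad. Then A = (D²/8)(θ − sin θ) = 0.4117 m² and P = Dθ/2 = 1.61 m.
Hydraulic radius R = A/P = 0.4117/1.61 = 0.2556 m.
Manning's equation: Q = (1/n) A R^(2/3) S^(1/2) = (1/0.014) × 0.4117 × 0.2556^(2/3) × 0.01695^(1/2) = 1.54 m³/s.

Q = 1.54 m³/s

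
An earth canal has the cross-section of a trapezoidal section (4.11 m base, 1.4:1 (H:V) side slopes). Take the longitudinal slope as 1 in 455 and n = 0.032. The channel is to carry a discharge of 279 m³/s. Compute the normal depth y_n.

Manning's equation rearranged: A R^(2/3) = nQ / (1·√S) = 0.032 × 279 / (√0.002198) = 190.4.
Try y = 7.92 m: A R^(2/3) = 295.1 — over.
Try y = 4.56 m: A R^(2/3) = 86.18 — short.
Try y = 6.54 m: A R^(2/3) = 190.7 — matches.

y_n = 6.54 m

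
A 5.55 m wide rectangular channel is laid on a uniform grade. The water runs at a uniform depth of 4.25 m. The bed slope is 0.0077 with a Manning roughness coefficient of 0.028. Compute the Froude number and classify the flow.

Flow area A = b·y = 5.55 × 4.25 = 23.59 m². Wetted perimeter P = b + 2y = 5.55 + 2×4.25 = 14.05 m.
Hydraulic radius R = A/P = 23.59/14.05 = 1.679 m.
V = (1/n) R^(2/3) √S = (1/0.028) × 1.679^(2/3) × √0.0077 = 4.427 m/s. Hydraulic depth D_h = A/T = 23.59/5.55 = 4.25 m.
Froude number Fr = V/√(g·D_h) = 4.427/√(9.81×4.25) = 0.686, which is less than 1, so the flow is subcritical.

subcritical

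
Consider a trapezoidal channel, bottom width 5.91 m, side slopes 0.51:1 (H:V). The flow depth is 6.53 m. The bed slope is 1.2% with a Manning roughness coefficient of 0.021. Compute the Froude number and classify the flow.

With bottom width b = 5.91 m and side slope z = 0.51: A = (b + zy)y = (5.91 + 0.51×6.53)×6.53 = 60.34 m²; P = b + 2y√(1+z²) = 5.91 + 2×6.53×1.123 = 20.57 m.
Hydraulic radius R = A/P = 60.34/20.57 = 2.933 m.
V = (1/n) R^(2/3) √S = (1/0.021) × 2.933^(2/3) × √0.012 = 10.69 m/s. Hydraulic depth D_h = A/T = 60.34/12.57 = 4.8 m.
Froude number Fr = V/√(g·D_h) = 10.69/√(9.81×4.8) = 1.56, which is greater than 1, so the flow is supercritical.

supercritical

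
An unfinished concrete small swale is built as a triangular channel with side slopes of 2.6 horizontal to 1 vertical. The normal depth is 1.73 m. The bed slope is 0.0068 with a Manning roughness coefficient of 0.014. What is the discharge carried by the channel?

Q = 39.7 m³/s

For a triangular section with side slope z = 2.6: A = zy² = 2.6×1.73² = 7.782 m²; P = 2y√(1+z²) = 2×1.73×2.786 = 9.638 m.
Hydraulic radius R = A/P = 7.782/9.638 = 0.8073 m.
Manning's equation: Q = (1/n) A R^(2/3) S^(1/2) = (1/0.014) × 7.782 × 0.8073^(2/3) × 0.0068^(1/2) = 39.7 m³/s.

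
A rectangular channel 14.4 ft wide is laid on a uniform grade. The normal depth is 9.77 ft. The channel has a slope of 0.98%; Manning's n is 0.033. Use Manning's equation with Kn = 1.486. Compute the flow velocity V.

Flow area A = b·y = 14.4 × 9.77 = 140.7 ft². Wetted perimeter P = b + 2y = 14.4 + 2×9.77 = 33.94 ft.
Hydraulic radius R = A/P = 140.7/33.94 = 4.145 ft.
From Manning's equation, V = (1.486/n) R^(2/3) S^(1/2) = (1.486/0.033) × 4.145^(2/3) × 0.0098^(1/2) = 11.5 ft/s.

V = 11.5 ft/s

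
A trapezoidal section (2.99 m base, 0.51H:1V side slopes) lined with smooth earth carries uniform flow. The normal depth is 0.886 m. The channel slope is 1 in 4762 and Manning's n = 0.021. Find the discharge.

With bottom width b = 2.99 m and side slope z = 0.51: A = (b + zy)y = (2.99 + 0.51×0.886)×0.886 = 3.049 m²; P = b + 2y√(1+z²) = 2.99 + 2×0.886×1.123 = 4.979 m.
Hydraulic radius R = A/P = 3.049/4.979 = 0.6125 m.
Manning's equation: Q = (1/n) A R^(2/3) S^(1/2) = (1/0.021) × 3.049 × 0.6125^(2/3) × 0.00021^(1/2) = 1.52 m³/s.

Q = 1.52 m³/s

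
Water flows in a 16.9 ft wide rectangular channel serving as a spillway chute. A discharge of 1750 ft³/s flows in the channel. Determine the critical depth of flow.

For a rectangular channel, critical depth y_c = (q²/g)^(1/3) where q = Q/b = 1750/16.9 = 103.6 ft²/s.
So y_c = (103.6²/32.2)^(1/3) = 6.93 ft.

y_c = 6.93 ft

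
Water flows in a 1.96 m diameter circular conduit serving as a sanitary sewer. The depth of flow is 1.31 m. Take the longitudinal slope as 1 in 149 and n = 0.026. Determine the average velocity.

V = 2.17 m/s

For a circular section of diameter D = 1.96 m at depth y = 1.31 m, the central angle is θ = 2 arccos(1 − 2y/D) = 3.828 rad. Then A = (D²/8)(θ − sin θ) = 2.143 m² and P = Dθ/2 = 3.752 m.
Hydraulic radius R = A/P = 2.143/3.752 = 0.5712 m.
From Manning's equation, V = (1/n) R^(2/3) S^(1/2) = (1/0.026) × 0.5712^(2/3) × 0.006711^(1/2) = 2.17 m/s.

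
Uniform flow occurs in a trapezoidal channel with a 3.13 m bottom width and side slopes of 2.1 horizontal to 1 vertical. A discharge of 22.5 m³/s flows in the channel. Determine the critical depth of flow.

At critical depth, Q² T / (g A³) = 1, i.e. A³/T = Q²/g = 22.5²/9.81 = 51.61.
Trying y = 1.63 m: A³/T = 122.2 — too large.
Trying y = 1.3 m: A³/T = 51.47 — matches.

y_c = 1.3 m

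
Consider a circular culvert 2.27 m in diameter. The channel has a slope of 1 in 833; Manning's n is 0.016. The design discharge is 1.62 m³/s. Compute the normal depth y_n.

Manning's equation rearranged: A R^(2/3) = nQ / (1·√S) = 0.016 × 1.62 / (√0.0012) = 0.7481.
Trying y = 0.901 m: A R^(2/3) = 0.9217 — too large.
Trying y = 0.805 m: A R^(2/3) = 0.7477 — ≈ 0.7481.

y_n = 0.805 m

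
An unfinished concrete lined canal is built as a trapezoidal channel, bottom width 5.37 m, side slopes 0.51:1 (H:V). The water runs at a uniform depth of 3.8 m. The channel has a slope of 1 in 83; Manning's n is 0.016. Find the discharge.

Q = 302 m³/s

With bottom width b = 5.37 m and side slope z = 0.51: A = (b + zy)y = (5.37 + 0.51×3.8)×3.8 = 27.77 m²; P = b + 2y√(1+z²) = 5.37 + 2×3.8×1.123 = 13.9 m.
Hydraulic radius R = A/P = 27.77/13.9 = 1.998 m.
Manning's equation: Q = (1/n) A R^(2/3) S^(1/2) = (1/0.016) × 27.77 × 1.998^(2/3) × 0.01205^(1/2) = 302 m³/s.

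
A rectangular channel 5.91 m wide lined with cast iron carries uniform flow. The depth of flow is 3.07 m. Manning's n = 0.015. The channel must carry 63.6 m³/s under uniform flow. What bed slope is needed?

Flow area A = b·y = 5.91 × 3.07 = 18.14 m². Wetted perimeter P = b + 2y = 5.91 + 2×3.07 = 12.05 m.
Hydraulic radius R = A/P = 18.14/12.05 = 1.506 m.
From Manning's equation, S = [nQ / (1 A R^(2/3))]² = [0.015 × 63.6 / (1 × 18.14 × 1.506^(2/3))]² = 0.0016.

S = 0.0016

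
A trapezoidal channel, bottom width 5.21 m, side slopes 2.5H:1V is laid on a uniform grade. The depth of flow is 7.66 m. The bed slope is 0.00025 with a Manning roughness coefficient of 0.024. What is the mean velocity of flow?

V = 1.66 m/s

With bottom width b = 5.21 m and side slope z = 2.5: A = (b + zy)y = (5.21 + 2.5×7.66)×7.66 = 186.6 m²; P = b + 2y√(1+z²) = 5.21 + 2×7.66×2.693 = 46.46 m.
Hydraulic radius R = A/P = 186.6/46.46 = 4.016 m.
From Manning's equation, V = (1/n) R^(2/3) S^(1/2) = (1/0.024) × 4.016^(2/3) × 0.00025^(1/2) = 1.66 m/s.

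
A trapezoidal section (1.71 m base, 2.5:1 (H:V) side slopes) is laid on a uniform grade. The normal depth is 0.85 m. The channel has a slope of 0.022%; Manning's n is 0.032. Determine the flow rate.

Q = 0.975 m³/s

With bottom width b = 1.71 m and side slope z = 2.5: A = (b + zy)y = (1.71 + 2.5×0.85)×0.85 = 3.26 m²; P = b + 2y√(1+z²) = 1.71 + 2×0.85×2.693 = 6.287 m.
Hydraulic radius R = A/P = 3.26/6.287 = 0.5185 m.
Manning's equation: Q = (1/n) A R^(2/3) S^(1/2) = (1/0.032) × 3.26 × 0.5185^(2/3) × 0.00022^(1/2) = 0.975 m³/s.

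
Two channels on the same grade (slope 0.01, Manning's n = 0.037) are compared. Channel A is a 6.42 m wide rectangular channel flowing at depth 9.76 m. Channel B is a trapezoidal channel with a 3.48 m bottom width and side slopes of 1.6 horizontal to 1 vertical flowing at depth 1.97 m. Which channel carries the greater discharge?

Channel A: Flow area A = b·y = 6.42 × 9.76 = 62.66 m². Wetted perimeter P = b + 2y = 6.42 + 2×9.76 = 25.94 m. Hydraulic radius R = A/P = 62.66/25.94 = 2.416 m. Q_A = (1/0.037)·62.66·2.416^(2/3)·√0.01 = 304.9 m³/s.
Channel B: With bottom width b = 3.48 m and side slope z = 1.6: A = (b + zy)y = (3.48 + 1.6×1.97)×1.97 = 13.07 m²; P = b + 2y√(1+z²) = 3.48 + 2×1.97×1.887 = 10.91 m. Hydraulic radius R = A/P = 13.07/10.91 = 1.197 m. Q_B = (1/0.037)·13.07·1.197^(2/3)·√0.01 = 39.81 m³/s.
Q_A = 304.9 m³/s vs Q_B = 39.81 m³/s, so channel A carries more.

channel A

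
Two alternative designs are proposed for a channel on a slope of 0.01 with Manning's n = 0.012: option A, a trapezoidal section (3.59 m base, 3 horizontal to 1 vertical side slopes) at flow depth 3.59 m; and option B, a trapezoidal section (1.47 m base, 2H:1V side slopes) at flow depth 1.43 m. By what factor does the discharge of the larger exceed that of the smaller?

15.3

Channel A: With bottom width b = 3.59 m and side slope z = 3: A = (b + zy)y = (3.59 + 3×3.59)×3.59 = 51.55 m²; P = b + 2y√(1+z²) = 3.59 + 2×3.59×3.162 = 26.3 m. Hydraulic radius R = A/P = 51.55/26.3 = 1.961 m. Q_A = (1/0.012)·51.55·1.961^(2/3)·√0.01 = 673 m³/s.
Channel B: With bottom width b = 1.47 m and side slope z = 2: A = (b + zy)y = (1.47 + 2×1.43)×1.43 = 6.192 m²; P = b + 2y√(1+z²) = 1.47 + 2×1.43×2.236 = 7.865 m. Hydraulic radius R = A/P = 6.192/7.865 = 0.7873 m. Q_B = (1/0.012)·6.192·0.7873^(2/3)·√0.01 = 43.99 m³/s.
The larger discharge is 673 m³/s and the smaller is 43.99 m³/s; the ratio is 15.3.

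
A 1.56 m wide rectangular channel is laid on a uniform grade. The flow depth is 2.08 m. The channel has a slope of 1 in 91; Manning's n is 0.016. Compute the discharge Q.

Flow area A = b·y = 1.56 × 2.08 = 3.245 m². Wetted perimeter P = b + 2y = 1.56 + 2×2.08 = 5.72 m.
Hydraulic radius R = A/P = 3.245/5.72 = 0.5673 m.
Manning's equation: Q = (1/n) A R^(2/3) S^(1/2) = (1/0.016) × 3.245 × 0.5673^(2/3) × 0.01099^(1/2) = 14.6 m³/s.

Q = 14.6 m³/s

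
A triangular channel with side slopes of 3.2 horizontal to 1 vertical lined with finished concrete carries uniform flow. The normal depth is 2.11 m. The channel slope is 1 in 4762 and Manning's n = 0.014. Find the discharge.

For a triangular section with side slope z = 3.2: A = zy² = 3.2×2.11² = 14.25 m²; P = 2y√(1+z²) = 2×2.11×3.353 = 14.15 m.
Hydraulic radius R = A/P = 14.25/14.15 = 1.007 m.
Manning's equation: Q = (1/n) A R^(2/3) S^(1/2) = (1/0.014) × 14.25 × 1.007^(2/3) × 0.00021^(1/2) = 14.8 m³/s.

Q = 14.8 m³/s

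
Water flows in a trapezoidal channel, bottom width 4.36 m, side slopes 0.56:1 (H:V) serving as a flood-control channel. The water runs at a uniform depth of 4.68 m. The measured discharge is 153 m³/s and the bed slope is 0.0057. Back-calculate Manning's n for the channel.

With bottom width b = 4.36 m and side slope z = 0.56: A = (b + zy)y = (4.36 + 0.56×4.68)×4.68 = 32.67 m²; P = b + 2y√(1+z²) = 4.36 + 2×4.68×1.146 = 15.09 m.
Hydraulic radius R = A/P = 32.67/15.09 = 2.165 m.
Rearranging Manning's equation: n = (1/Q) A R^(2/3) S^(1/2) = (1/153) × 32.67 × 2.165^(2/3) × √0.0057 = 0.027.

n = 0.027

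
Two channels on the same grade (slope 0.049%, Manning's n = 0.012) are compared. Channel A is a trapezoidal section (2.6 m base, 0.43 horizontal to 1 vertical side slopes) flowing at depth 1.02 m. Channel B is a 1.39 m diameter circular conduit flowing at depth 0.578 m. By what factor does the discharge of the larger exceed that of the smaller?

8.51

Channel A: With bottom width b = 2.6 m and side slope z = 0.43: A = (b + zy)y = (2.6 + 0.43×1.02)×1.02 = 3.099 m²; P = b + 2y√(1+z²) = 2.6 + 2×1.02×1.089 = 4.821 m. Hydraulic radius R = A/P = 3.099/4.821 = 0.6429 m. Q_A = (1/0.012)·3.099·0.6429^(2/3)·√0.00049 = 4.259 m³/s.
Channel B: For a circular section of diameter D = 1.39 m at depth y = 0.578 m, the central angle is θ = 2 arccos(1 − 2y/D) = 2.803 rad. Then A = (D²/8)(θ − sin θ) = 0.5969 m² and P = Dθ/2 = 1.948 m. Hydraulic radius R = A/P = 0.5969/1.948 = 0.3064 m. Q_B = (1/0.012)·0.5969·0.3064^(2/3)·√0.00049 = 0.5004 m³/s.
The larger discharge is 4.259 m³/s and the smaller is 0.5004 m³/s; the ratio is 8.51.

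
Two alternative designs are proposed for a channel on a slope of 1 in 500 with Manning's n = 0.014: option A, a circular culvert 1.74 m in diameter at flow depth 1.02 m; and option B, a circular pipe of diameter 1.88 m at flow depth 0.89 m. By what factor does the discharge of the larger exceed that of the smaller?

1.16

Channel A: For a circular section of diameter D = 1.74 m at depth y = 1.02 m, the central angle is θ = 2 arccos(1 − 2y/D) = 3.488 rad. Then A = (D²/8)(θ − sin θ) = 1.449 m² and P = Dθ/2 = 3.035 m. Hydraulic radius R = A/P = 1.449/3.035 = 0.4774 m. Q_A = (1/0.014)·1.449·0.4774^(2/3)·√0.002 = 2.826 m³/s.
Channel B: For a circular section of diameter D = 1.88 m at depth y = 0.89 m, the central angle is θ = 2 arccos(1 − 2y/D) = 3.035 rad. Then A = (D²/8)(θ − sin θ) = 1.294 m² and P = Dθ/2 = 2.853 m. Hydraulic radius R = A/P = 1.294/2.853 = 0.4535 m. Q_B = (1/0.014)·1.294·0.4535^(2/3)·√0.002 = 2.44 m³/s.
The larger discharge is 2.826 m³/s and the smaller is 2.44 m³/s; the ratio is 1.16.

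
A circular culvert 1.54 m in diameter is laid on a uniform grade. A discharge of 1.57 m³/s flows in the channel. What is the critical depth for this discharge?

y_c = 0.635 m

At critical depth, Q² T / (g A³) = 1, i.e. A³/T = Q²/g = 1.57²/9.81 = 0.2513.
At y = 0.448 m: A³/T = 0.06527 — too small.
At y = 0.769 m: A³/T = 0.5219 — too large.
At y = 0.635 m: A³/T = 0.2508 — ≈ 0.2513.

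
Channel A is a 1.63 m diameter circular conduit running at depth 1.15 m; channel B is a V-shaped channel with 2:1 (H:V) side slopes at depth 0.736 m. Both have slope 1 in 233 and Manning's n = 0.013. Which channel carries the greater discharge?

Channel A: For a circular section of diameter D = 1.63 m at depth y = 1.15 m, the central angle is θ = 2 arccos(1 − 2y/D) = 3.989 rad. Then A = (D²/8)(θ − sin θ) = 1.574 m² and P = Dθ/2 = 3.251 m. Hydraulic radius R = A/P = 1.574/3.251 = 0.4841 m. Q_A = (1/0.013)·1.574·0.4841^(2/3)·√0.004292 = 4.889 m³/s.
Channel B: For a triangular section with side slope z = 2: A = zy² = 2×0.736² = 1.083 m²; P = 2y√(1+z²) = 2×0.736×2.236 = 3.291 m. Hydraulic radius R = A/P = 1.083/3.291 = 0.3291 m. Q_B = (1/0.013)·1.083·0.3291^(2/3)·√0.004292 = 2.603 m³/s.
Q_A = 4.889 m³/s vs Q_B = 2.603 m³/s, so channel A carries more.

channel A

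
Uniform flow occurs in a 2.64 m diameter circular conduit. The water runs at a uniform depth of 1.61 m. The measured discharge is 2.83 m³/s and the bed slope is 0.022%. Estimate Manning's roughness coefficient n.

For a circular section of diameter D = 2.64 m at depth y = 1.61 m, the central angle is θ = 2 arccos(1 − 2y/D) = 3.585 rad. Then A = (D²/8)(θ − sin θ) = 3.496 m² and P = Dθ/2 = 4.732 m.
Hydraulic radius R = A/P = 3.496/4.732 = 0.7389 m.
Rearranging Manning's equation: n = (1/Q) A R^(2/3) S^(1/2) = (1/2.83) × 3.496 × 0.7389^(2/3) × √0.00022 = 0.015.

n = 0.015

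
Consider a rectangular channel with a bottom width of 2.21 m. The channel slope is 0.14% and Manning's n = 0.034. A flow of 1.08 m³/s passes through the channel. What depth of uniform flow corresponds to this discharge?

y_n = 0.757 m

Manning's equation rearranged: A R^(2/3) = nQ / (1·√S) = 0.034 × 1.08 / (√0.0014) = 0.9814.
At y = 0.828 m: A R^(2/3) = 1.111 — too large.
At y = 0.536 m: A R^(2/3) = 0.6005 — too small.
At y = 0.757 m: A R^(2/3) = 0.9813 — close enough.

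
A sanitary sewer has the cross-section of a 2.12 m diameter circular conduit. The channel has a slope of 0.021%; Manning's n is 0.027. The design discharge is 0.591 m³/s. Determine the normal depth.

y_n = 1.03 m

Manning's equation rearranged: A R^(2/3) = nQ / (1·√S) = 0.027 × 0.591 / (√0.00021) = 1.101.
Try y = 1.19 m: A R^(2/3) = 1.399 — too large.
Try y = 1.03 m: A R^(2/3) = 1.101 — close enough.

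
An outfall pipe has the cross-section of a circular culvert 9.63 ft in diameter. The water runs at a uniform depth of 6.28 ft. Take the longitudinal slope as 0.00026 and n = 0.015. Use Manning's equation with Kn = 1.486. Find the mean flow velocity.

For a circular section of diameter D = 9.63 ft at depth y = 6.28 ft, the central angle is θ = 2 arccos(1 − 2y/D) = 3.76 rad. Then A = (D²/8)(θ − sin θ) = 50.3 ft² and P = Dθ/2 = 18.1 ft.
Hydraulic radius R = A/P = 50.3/18.1 = 2.779 ft.
From Manning's equation, V = (1.486/n) R^(2/3) S^(1/2) = (1.486/0.015) × 2.779^(2/3) × 0.00026^(1/2) = 3.16 ft/s.

V = 3.16 ft/s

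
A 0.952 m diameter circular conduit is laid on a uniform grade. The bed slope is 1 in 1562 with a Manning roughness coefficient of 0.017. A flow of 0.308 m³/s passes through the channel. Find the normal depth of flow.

y_n = 0.619 m

Manning's equation rearranged: A R^(2/3) = nQ / (1·√S) = 0.017 × 0.308 / (√0.0006402) = 0.2069.
At y = 0.775 m: A R^(2/3) = 0.2717 — high.
At y = 0.495 m: A R^(2/3) = 0.146 — low.
At y = 0.619 m: A R^(2/3) = 0.2069 — close enough.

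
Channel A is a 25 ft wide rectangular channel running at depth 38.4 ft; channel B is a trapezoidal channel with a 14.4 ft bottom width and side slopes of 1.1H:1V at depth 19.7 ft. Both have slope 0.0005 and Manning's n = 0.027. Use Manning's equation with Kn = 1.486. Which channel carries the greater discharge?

channel A

Channel A: Flow area A = b·y = 25 × 38.4 = 960 ft². Wetted perimeter P = b + 2y = 25 + 2×38.4 = 101.8 ft. Hydraulic radius R = A/P = 960/101.8 = 9.43 ft. Q_A = (1.486/0.027)·960·9.43^(2/3)·√0.0005 = 5273 ft³/s.
Channel B: With bottom width b = 14.4 ft and side slope z = 1.1: A = (b + zy)y = (14.4 + 1.1×19.7)×19.7 = 710.6 ft²; P = b + 2y√(1+z²) = 14.4 + 2×19.7×1.487 = 72.97 ft. Hydraulic radius R = A/P = 710.6/72.97 = 9.738 ft. Q_B = (1.486/0.027)·710.6·9.738^(2/3)·√0.0005 = 3988 ft³/s.
Q_A = 5273 ft³/s vs Q_B = 3988 ft³/s, so channel A carries more.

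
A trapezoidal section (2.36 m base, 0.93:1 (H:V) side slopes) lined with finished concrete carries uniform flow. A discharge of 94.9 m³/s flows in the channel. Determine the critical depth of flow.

y_c = 3.56 m

At critical depth, Q² T / (g A³) = 1, i.e. A³/T = Q²/g = 94.9²/9.81 = 918.
Try y = 2.73 m: A³/T = 321.6 — low.
Try y = 3.91 m: A³/T = 1338 — high.
Try y = 3.56 m: A³/T = 916.1 — close enough.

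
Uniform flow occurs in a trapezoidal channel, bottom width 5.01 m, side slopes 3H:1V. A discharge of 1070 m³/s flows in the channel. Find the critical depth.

y_c = 6.85 m

At critical depth, Q² T / (g A³) = 1, i.e. A³/T = Q²/g = 1070²/9.81 = 116700.
At y = 7.73 m: A³/T = 201600 — too large.
At y = 5.74 m: A³/T = 52660 — too small.
At y = 6.85 m: A³/T = 116400 — ≈ 116700.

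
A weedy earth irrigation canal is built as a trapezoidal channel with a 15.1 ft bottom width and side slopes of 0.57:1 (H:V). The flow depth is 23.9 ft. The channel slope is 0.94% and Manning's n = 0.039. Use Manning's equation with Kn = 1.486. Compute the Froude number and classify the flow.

subcritical

With bottom width b = 15.1 ft and side slope z = 0.57: A = (b + zy)y = (15.1 + 0.57×23.9)×23.9 = 686.5 ft²; P = b + 2y√(1+z²) = 15.1 + 2×23.9×1.151 = 70.12 ft.
Hydraulic radius R = A/P = 686.5/70.12 = 9.79 ft.
V = (1.486/n) R^(2/3) √S = (1.486/0.039) × 9.79^(2/3) × √0.0094 = 16.91 ft/s. Hydraulic depth D_h = A/T = 686.5/42.35 = 16.21 ft.
Froude number Fr = V/√(g·D_h) = 16.91/√(32.2×16.21) = 0.74, which is less than 1, so the flow is subcritical.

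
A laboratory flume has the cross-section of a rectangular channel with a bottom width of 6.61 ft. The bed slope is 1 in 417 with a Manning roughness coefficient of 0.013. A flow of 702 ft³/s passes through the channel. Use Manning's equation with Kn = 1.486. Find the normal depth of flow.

y_n = 10.3 ft

Manning's equation rearranged: A R^(2/3) = nQ / (1.486·√S) = 0.013 × 702 / (1.486 × √0.002398) = 125.4.
Try y = 8.82 ft: A R^(2/3) = 104.6 — too small.
Try y = 10.3 ft: A R^(2/3) = 125.5 — close enough.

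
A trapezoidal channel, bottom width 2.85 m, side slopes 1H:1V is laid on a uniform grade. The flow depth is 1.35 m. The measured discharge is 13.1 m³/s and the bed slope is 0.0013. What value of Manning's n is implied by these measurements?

With bottom width b = 2.85 m and side slope z = 1: A = (b + zy)y = (2.85 + 1×1.35)×1.35 = 5.67 m²; P = b + 2y√(1+z²) = 2.85 + 2×1.35×1.414 = 6.668 m.
Hydraulic radius R = A/P = 5.67/6.668 = 0.8503 m.
Rearranging Manning's equation: n = (1/Q) A R^(2/3) S^(1/2) = (1/13.1) × 5.67 × 0.8503^(2/3) × √0.0013 = 0.014.

n = 0.014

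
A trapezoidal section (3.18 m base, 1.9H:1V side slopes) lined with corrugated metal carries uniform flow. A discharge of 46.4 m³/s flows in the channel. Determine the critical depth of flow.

y_c = 1.93 m

At critical depth, Q² T / (g A³) = 1, i.e. A³/T = Q²/g = 46.4²/9.81 = 219.5.
Trying y = 2.41 m: A³/T = 529.9 — over.
Trying y = 1.43 m: A³/T = 69.61 — short.
Trying y = 1.93 m: A³/T = 219.5 — ≈ 219.5.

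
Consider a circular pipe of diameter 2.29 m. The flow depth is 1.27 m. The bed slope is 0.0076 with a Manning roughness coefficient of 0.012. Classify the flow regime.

supercritical

For a circular section of diameter D = 2.29 m at depth y = 1.27 m, the central angle is θ = 2 arccos(1 − 2y/D) = 3.36 rad. Then A = (D²/8)(θ − sin θ) = 2.345 m² and P = Dθ/2 = 3.848 m.
Hydraulic radius R = A/P = 2.345/3.848 = 0.6095 m.
V = (1/n) R^(2/3) √S = (1/0.012) × 0.6095^(2/3) × √0.0076 = 5.222 m/s. Hydraulic depth D_h = A/T = 2.345/2.276 = 1.03 m.
Froude number Fr = V/√(g·D_h) = 5.222/√(9.81×1.03) = 1.64, which is greater than 1, so the flow is supercritical.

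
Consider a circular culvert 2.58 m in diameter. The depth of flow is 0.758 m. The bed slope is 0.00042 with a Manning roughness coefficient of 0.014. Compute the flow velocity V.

For a circular section of diameter D = 2.58 m at depth y = 0.758 m, the central angle is θ = 2 arccos(1 − 2y/D) = 2.291 rad. Then A = (D²/8)(θ − sin θ) = 1.281 m² and P = Dθ/2 = 2.956 m.
Hydraulic radius R = A/P = 1.281/2.956 = 0.4335 m.
From Manning's equation, V = (1/n) R^(2/3) S^(1/2) = (1/0.014) × 0.4335^(2/3) × 0.00042^(1/2) = 0.838 m/s.

V = 0.838 m/s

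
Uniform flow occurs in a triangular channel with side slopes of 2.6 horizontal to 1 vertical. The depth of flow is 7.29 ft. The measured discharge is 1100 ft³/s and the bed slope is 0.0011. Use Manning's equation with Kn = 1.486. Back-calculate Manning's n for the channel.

For a triangular section with side slope z = 2.6: A = zy² = 2.6×7.29² = 138.2 ft²; P = 2y√(1+z²) = 2×7.29×2.786 = 40.62 ft.
Hydraulic radius R = A/P = 138.2/40.62 = 3.402 ft.
Rearranging Manning's equation: n = (1.486/Q) A R^(2/3) S^(1/2) = (1.486/1100) × 138.2 × 3.402^(2/3) × √0.0011 = 0.014.

n = 0.014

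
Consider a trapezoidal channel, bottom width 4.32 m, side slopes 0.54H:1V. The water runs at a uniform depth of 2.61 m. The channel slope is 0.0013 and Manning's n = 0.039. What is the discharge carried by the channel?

Q = 17.8 m³/s

With bottom width b = 4.32 m and side slope z = 0.54: A = (b + zy)y = (4.32 + 0.54×2.61)×2.61 = 14.95 m²; P = b + 2y√(1+z²) = 4.32 + 2×2.61×1.136 = 10.25 m.
Hydraulic radius R = A/P = 14.95/10.25 = 1.459 m.
Manning's equation: Q = (1/n) A R^(2/3) S^(1/2) = (1/0.039) × 14.95 × 1.459^(2/3) × 0.0013^(1/2) = 17.8 m³/s.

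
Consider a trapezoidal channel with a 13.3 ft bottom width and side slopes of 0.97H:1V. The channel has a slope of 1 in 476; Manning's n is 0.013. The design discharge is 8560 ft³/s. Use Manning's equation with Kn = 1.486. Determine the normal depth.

Manning's equation rearranged: A R^(2/3) = nQ / (1.486·√S) = 0.013 × 8560 / (1.486 × √0.002101) = 1634.
Try y = 10.4 ft: A R^(2/3) = 781 — short.
Try y = 17.1 ft: A R^(2/3) = 2109 — over.
Try y = 15.1 ft: A R^(2/3) = 1634 — ≈ 1634.

y_n = 15.1 ft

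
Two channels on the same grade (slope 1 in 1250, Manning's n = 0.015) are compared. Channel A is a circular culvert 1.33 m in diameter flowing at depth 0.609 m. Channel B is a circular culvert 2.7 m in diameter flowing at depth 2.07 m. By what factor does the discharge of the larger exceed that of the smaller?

Channel A: For a circular section of diameter D = 1.33 m at depth y = 0.609 m, the central angle is θ = 2 arccos(1 − 2y/D) = 2.973 rad. Then A = (D²/8)(θ − sin θ) = 0.6203 m² and P = Dθ/2 = 1.977 m. Hydraulic radius R = A/P = 0.6203/1.977 = 0.3137 m. Q_A = (1/0.015)·0.6203·0.3137^(2/3)·√0.0008 = 0.54 m³/s.
Channel B: For a circular section of diameter D = 2.7 m at depth y = 2.07 m, the central angle is θ = 2 arccos(1 − 2y/D) = 4.267 rad. Then A = (D²/8)(θ − sin θ) = 4.71 m² and P = Dθ/2 = 5.76 m. Hydraulic radius R = A/P = 4.71/5.76 = 0.8177 m. Q_B = (1/0.015)·4.71·0.8177^(2/3)·√0.0008 = 7.767 m³/s.
The larger discharge is 7.767 m³/s and the smaller is 0.54 m³/s; the ratio is 14.4.

14.4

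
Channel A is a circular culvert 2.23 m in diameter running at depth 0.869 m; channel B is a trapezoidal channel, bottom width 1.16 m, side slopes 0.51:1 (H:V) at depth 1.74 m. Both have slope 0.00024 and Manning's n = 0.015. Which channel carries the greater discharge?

Channel A: For a circular section of diameter D = 2.23 m at depth y = 0.869 m, the central angle is θ = 2 arccos(1 − 2y/D) = 2.697 rad. Then A = (D²/8)(θ − sin θ) = 1.409 m² and P = Dθ/2 = 3.007 m. Hydraulic radius R = A/P = 1.409/3.007 = 0.4685 m. Q_A = (1/0.015)·1.409·0.4685^(2/3)·√0.00024 = 0.8777 m³/s.
Channel B: With bottom width b = 1.16 m and side slope z = 0.51: A = (b + zy)y = (1.16 + 0.51×1.74)×1.74 = 3.562 m²; P = b + 2y√(1+z²) = 1.16 + 2×1.74×1.123 = 5.066 m. Hydraulic radius R = A/P = 3.562/5.066 = 0.7032 m. Q_B = (1/0.015)·3.562·0.7032^(2/3)·√0.00024 = 2.909 m³/s.
Q_A = 0.8777 m³/s vs Q_B = 2.909 m³/s, so channel B carries more.

channel B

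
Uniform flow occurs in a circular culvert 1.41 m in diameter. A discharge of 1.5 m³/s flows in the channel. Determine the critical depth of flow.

y_c = 0.637 m

At critical depth, Q² T / (g A³) = 1, i.e. A³/T = Q²/g = 1.5²/9.81 = 0.2294.
Try y = 0.7 m: A³/T = 0.3284 — high.
Try y = 0.56 m: A³/T = 0.1397 — low.
Try y = 0.637 m: A³/T = 0.229 — close enough.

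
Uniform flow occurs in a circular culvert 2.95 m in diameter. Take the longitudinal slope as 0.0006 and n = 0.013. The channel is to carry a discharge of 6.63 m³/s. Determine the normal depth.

y_n = 1.7 m

Manning's equation rearranged: A R^(2/3) = nQ / (1·√S) = 0.013 × 6.63 / (√0.0006) = 3.519.
At y = 1.47 m: A R^(2/3) = 2.774 — short.
At y = 2.08 m: A R^(2/3) = 4.715 — over.
At y = 1.7 m: A R^(2/3) = 3.521 — ≈ 3.519.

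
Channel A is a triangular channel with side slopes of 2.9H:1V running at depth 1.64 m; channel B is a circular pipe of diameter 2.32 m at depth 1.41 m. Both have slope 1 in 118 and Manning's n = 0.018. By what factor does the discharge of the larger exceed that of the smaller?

Channel A: For a triangular section with side slope z = 2.9: A = zy² = 2.9×1.64² = 7.8 m²; P = 2y√(1+z²) = 2×1.64×3.068 = 10.06 m. Hydraulic radius R = A/P = 7.8/10.06 = 0.7752 m. Q_A = (1/0.018)·7.8·0.7752^(2/3)·√0.008475 = 33.66 m³/s.
Channel B: For a circular section of diameter D = 2.32 m at depth y = 1.41 m, the central angle is θ = 2 arccos(1 − 2y/D) = 3.576 rad. Then A = (D²/8)(θ − sin θ) = 2.689 m² and P = Dθ/2 = 4.148 m. Hydraulic radius R = A/P = 2.689/4.148 = 0.6483 m. Q_B = (1/0.018)·2.689·0.6483^(2/3)·√0.008475 = 10.3 m³/s.
The larger discharge is 33.66 m³/s and the smaller is 10.3 m³/s; the ratio is 3.27.

3.27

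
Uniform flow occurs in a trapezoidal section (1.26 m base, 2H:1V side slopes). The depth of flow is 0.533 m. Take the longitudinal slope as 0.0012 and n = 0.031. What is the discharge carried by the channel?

With bottom width b = 1.26 m and side slope z = 2: A = (b + zy)y = (1.26 + 2×0.533)×0.533 = 1.24 m²; P = b + 2y√(1+z²) = 1.26 + 2×0.533×2.236 = 3.644 m.
Hydraulic radius R = A/P = 1.24/3.644 = 0.3403 m.
Manning's equation: Q = (1/n) A R^(2/3) S^(1/2) = (1/0.031) × 1.24 × 0.3403^(2/3) × 0.0012^(1/2) = 0.675 m³/s.

Q = 0.675 m³/s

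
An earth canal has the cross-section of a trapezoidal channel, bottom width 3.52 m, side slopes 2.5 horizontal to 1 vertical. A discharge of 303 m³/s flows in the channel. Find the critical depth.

y_c = 4.31 m

At critical depth, Q² T / (g A³) = 1, i.e. A³/T = Q²/g = 303²/9.81 = 9359.
Try y = 3.75 m: A³/T = 5077 — short.
Try y = 4.74 m: A³/T = 14210 — over.
Try y = 4.31 m: A³/T = 9329 — matches.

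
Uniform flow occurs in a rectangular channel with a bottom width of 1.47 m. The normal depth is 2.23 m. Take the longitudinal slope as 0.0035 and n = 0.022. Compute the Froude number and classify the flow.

subcritical

Flow area A = b·y = 1.47 × 2.23 = 3.278 m². Wetted perimeter P = b + 2y = 1.47 + 2×2.23 = 5.93 m.
Hydraulic radius R = A/P = 3.278/5.93 = 0.5528 m.
V = (1/n) R^(2/3) √S = (1/0.022) × 0.5528^(2/3) × √0.0035 = 1.811 m/s. Hydraulic depth D_h = A/T = 3.278/1.47 = 2.23 m.
Froude number Fr = V/√(g·D_h) = 1.811/√(9.81×2.23) = 0.387, which is less than 1, so the flow is subcritical.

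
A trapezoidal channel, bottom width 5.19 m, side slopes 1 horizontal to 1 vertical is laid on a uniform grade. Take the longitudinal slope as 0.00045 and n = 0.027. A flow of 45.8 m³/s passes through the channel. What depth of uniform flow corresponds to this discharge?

y_n = 3.85 m

Manning's equation rearranged: A R^(2/3) = nQ / (1·√S) = 0.027 × 45.8 / (√0.00045) = 58.29.
Trying y = 2.98 m: A R^(2/3) = 35.86 — short.
Trying y = 4.59 m: A R^(2/3) = 82.03 — over.
Trying y = 3.85 m: A R^(2/3) = 58.24 — ≈ 58.29.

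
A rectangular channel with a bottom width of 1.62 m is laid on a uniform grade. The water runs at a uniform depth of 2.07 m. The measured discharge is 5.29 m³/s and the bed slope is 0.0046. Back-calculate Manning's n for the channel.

Flow area A = b·y = 1.62 × 2.07 = 3.353 m². Wetted perimeter P = b + 2y = 1.62 + 2×2.07 = 5.76 m.
Hydraulic radius R = A/P = 3.353/5.76 = 0.5822 m.
Rearranging Manning's equation: n = (1/Q) A R^(2/3) S^(1/2) = (1/5.29) × 3.353 × 0.5822^(2/3) × √0.0046 = 0.03.

n = 0.03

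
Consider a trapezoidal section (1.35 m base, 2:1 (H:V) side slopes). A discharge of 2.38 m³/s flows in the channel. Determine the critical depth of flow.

At critical depth, Q² T / (g A³) = 1, i.e. A³/T = Q²/g = 2.38²/9.81 = 0.5774.
Trying y = 0.379 m: A³/T = 0.1779 — too small.
Trying y = 0.62 m: A³/T = 1.081 — too large.
Trying y = 0.524 m: A³/T = 0.5757 — matches.

y_c = 0.524 m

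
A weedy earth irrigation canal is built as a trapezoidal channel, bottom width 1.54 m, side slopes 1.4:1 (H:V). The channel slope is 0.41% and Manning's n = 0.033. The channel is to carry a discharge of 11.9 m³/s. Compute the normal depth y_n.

y_n = 1.69 m

Manning's equation rearranged: A R^(2/3) = nQ / (1·√S) = 0.033 × 11.9 / (√0.0041) = 6.133.
Try y = 1.32 m: A R^(2/3) = 3.643 — short.
Try y = 2.13 m: A R^(2/3) = 10.18 — over.
Try y = 1.69 m: A R^(2/3) = 6.142 — ≈ 6.133.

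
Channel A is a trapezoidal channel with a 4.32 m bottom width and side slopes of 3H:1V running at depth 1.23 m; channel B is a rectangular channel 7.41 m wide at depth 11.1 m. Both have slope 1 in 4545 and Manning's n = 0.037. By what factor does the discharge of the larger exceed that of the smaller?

18.9

Channel A: With bottom width b = 4.32 m and side slope z = 3: A = (b + zy)y = (4.32 + 3×1.23)×1.23 = 9.852 m²; P = b + 2y√(1+z²) = 4.32 + 2×1.23×3.162 = 12.1 m. Hydraulic radius R = A/P = 9.852/12.1 = 0.8143 m. Q_A = (1/0.037)·9.852·0.8143^(2/3)·√0.00022 = 3.444 m³/s.
Channel B: Flow area A = b·y = 7.41 × 11.1 = 82.25 m². Wetted perimeter P = b + 2y = 7.41 + 2×11.1 = 29.61 m. Hydraulic radius R = A/P = 82.25/29.61 = 2.778 m. Q_B = (1/0.037)·82.25·2.778^(2/3)·√0.00022 = 65.16 m³/s.
The larger discharge is 65.16 m³/s and the smaller is 3.444 m³/s; the ratio is 18.9.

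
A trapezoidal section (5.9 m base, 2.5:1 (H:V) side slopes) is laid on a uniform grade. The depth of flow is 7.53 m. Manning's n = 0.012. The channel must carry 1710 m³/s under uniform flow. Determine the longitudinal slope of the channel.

S = 0.00191

With bottom width b = 5.9 m and side slope z = 2.5: A = (b + zy)y = (5.9 + 2.5×7.53)×7.53 = 186.2 m²; P = b + 2y√(1+z²) = 5.9 + 2×7.53×2.693 = 46.45 m.
Hydraulic radius R = A/P = 186.2/46.45 = 4.008 m.
From Manning's equation, S = [nQ / (1 A R^(2/3))]² = [0.012 × 1710 / (1 × 186.2 × 4.008^(2/3))]² = 0.00191.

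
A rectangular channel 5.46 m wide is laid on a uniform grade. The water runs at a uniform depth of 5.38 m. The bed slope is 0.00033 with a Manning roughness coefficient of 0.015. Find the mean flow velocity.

V = 1.8 m/s

Flow area A = b·y = 5.46 × 5.38 = 29.37 m². Wetted perimeter P = b + 2y = 5.46 + 2×5.38 = 16.22 m.
Hydraulic radius R = A/P = 29.37/16.22 = 1.811 m.
From Manning's equation, V = (1/n) R^(2/3) S^(1/2) = (1/0.015) × 1.811^(2/3) × 0.00033^(1/2) = 1.8 m/s.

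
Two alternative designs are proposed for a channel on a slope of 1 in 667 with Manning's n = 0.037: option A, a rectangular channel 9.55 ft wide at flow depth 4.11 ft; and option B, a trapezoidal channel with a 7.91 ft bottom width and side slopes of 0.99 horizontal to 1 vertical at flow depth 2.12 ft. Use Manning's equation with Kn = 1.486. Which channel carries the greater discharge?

channel A

Channel A: Flow area A = b·y = 9.55 × 4.11 = 39.25 ft². Wetted perimeter P = b + 2y = 9.55 + 2×4.11 = 17.77 ft. Hydraulic radius R = A/P = 39.25/17.77 = 2.209 ft. Q_A = (1.486/0.037)·39.25·2.209^(2/3)·√0.001499 = 103.5 ft³/s.
Channel B: With bottom width b = 7.91 ft and side slope z = 0.99: A = (b + zy)y = (7.91 + 0.99×2.12)×2.12 = 21.22 ft²; P = b + 2y√(1+z²) = 7.91 + 2×2.12×1.407 = 13.88 ft. Hydraulic radius R = A/P = 21.22/13.88 = 1.529 ft. Q_B = (1.486/0.037)·21.22·1.529^(2/3)·√0.001499 = 43.8 ft³/s.
Q_A = 103.5 ft³/s vs Q_B = 43.8 ft³/s, so channel A carries more.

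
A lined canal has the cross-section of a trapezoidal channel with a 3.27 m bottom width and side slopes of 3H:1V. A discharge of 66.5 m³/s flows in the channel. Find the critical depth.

At critical depth, Q² T / (g A³) = 1, i.e. A³/T = Q²/g = 66.5²/9.81 = 450.8.
Try y = 1.44 m: A³/T = 109.6 — short.
Try y = 2.21 m: A³/T = 633.6 — over.
Try y = 2.04 m: A³/T = 453.2 — close enough.

y_c = 2.04 m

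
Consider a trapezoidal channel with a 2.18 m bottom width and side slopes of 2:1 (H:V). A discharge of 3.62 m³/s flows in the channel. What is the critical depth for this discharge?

At critical depth, Q² T / (g A³) = 1, i.e. A³/T = Q²/g = 3.62²/9.81 = 1.336.
Trying y = 0.489 m: A³/T = 0.8904 — low.
Trying y = 0.676 m: A³/T = 2.787 — high.
Trying y = 0.549 m: A³/T = 1.332 — close enough.

y_c = 0.549 m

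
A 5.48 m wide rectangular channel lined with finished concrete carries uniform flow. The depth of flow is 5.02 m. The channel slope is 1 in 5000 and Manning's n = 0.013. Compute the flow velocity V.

Flow area A = b·y = 5.48 × 5.02 = 27.51 m². Wetted perimeter P = b + 2y = 5.48 + 2×5.02 = 15.52 m.
Hydraulic radius R = A/P = 27.51/15.52 = 1.773 m.
From Manning's equation, V = (1/n) R^(2/3) S^(1/2) = (1/0.013) × 1.773^(2/3) × 0.0002^(1/2) = 1.59 m/s.

V = 1.59 m/s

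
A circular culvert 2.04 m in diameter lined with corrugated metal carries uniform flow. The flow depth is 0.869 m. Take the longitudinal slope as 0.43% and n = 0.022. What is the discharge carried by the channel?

Q = 2.35 m³/s

For a circular section of diameter D = 2.04 m at depth y = 0.869 m, the central angle is θ = 2 arccos(1 − 2y/D) = 2.844 rad. Then A = (D²/8)(θ − sin θ) = 1.327 m² and P = Dθ/2 = 2.901 m.
Hydraulic radius R = A/P = 1.327/2.901 = 0.4575 m.
Manning's equation: Q = (1/n) A R^(2/3) S^(1/2) = (1/0.022) × 1.327 × 0.4575^(2/3) × 0.0043^(1/2) = 2.35 m³/s.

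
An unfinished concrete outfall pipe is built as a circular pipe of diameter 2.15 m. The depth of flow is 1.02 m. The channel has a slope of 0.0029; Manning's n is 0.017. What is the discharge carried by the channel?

For a circular section of diameter D = 2.15 m at depth y = 1.02 m, the central angle is θ = 2 arccos(1 − 2y/D) = 3.039 rad. Then A = (D²/8)(θ − sin θ) = 1.697 m² and P = Dθ/2 = 3.267 m.
Hydraulic radius R = A/P = 1.697/3.267 = 0.5194 m.
Manning's equation: Q = (1/n) A R^(2/3) S^(1/2) = (1/0.017) × 1.697 × 0.5194^(2/3) × 0.0029^(1/2) = 3.47 m³/s.

Q = 3.47 m³/s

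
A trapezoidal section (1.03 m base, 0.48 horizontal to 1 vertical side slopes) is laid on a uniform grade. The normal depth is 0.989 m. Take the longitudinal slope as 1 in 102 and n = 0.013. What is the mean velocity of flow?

With bottom width b = 1.03 m and side slope z = 0.48: A = (b + zy)y = (1.03 + 0.48×0.989)×0.989 = 1.488 m²; P = b + 2y√(1+z²) = 1.03 + 2×0.989×1.109 = 3.224 m.
Hydraulic radius R = A/P = 1.488/3.224 = 0.4616 m.
From Manning's equation, V = (1/n) R^(2/3) S^(1/2) = (1/0.013) × 0.4616^(2/3) × 0.009804^(1/2) = 4.55 m/s.

V = 4.55 m/s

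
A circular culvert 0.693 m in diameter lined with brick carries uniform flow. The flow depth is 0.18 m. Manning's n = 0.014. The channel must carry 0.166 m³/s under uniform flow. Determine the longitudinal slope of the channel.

For a circular section of diameter D = 0.693 m at depth y = 0.18 m, the central angle is θ = 2 arccos(1 − 2y/D) = 2.139 rad. Then A = (D²/8)(θ − sin θ) = 0.07782 m² and P = Dθ/2 = 0.7412 m.
Hydraulic radius R = A/P = 0.07782/0.7412 = 0.105 m.
From Manning's equation, S = [nQ / (1 A R^(2/3))]² = [0.014 × 0.166 / (1 × 0.07782 × 0.105^(2/3))]² = 0.018.

S = 0.018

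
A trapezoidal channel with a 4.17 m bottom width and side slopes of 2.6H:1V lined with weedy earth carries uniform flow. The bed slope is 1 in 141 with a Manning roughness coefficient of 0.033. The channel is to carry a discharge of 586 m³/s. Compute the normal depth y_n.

Manning's equation rearranged: A R^(2/3) = nQ / (1·√S) = 0.033 × 586 / (√0.007092) = 229.6.
Trying y = 6.71 m: A R^(2/3) = 333.8 — too large.
Trying y = 4.29 m: A R^(2/3) = 115.9 — too small.
Trying y = 5.74 m: A R^(2/3) = 229.6 — close enough.

y_n = 5.74 m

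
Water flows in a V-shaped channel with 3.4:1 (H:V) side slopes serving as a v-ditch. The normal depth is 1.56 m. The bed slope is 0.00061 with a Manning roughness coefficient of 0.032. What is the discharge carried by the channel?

Q = 5.26 m³/s

For a triangular section with side slope z = 3.4: A = zy² = 3.4×1.56² = 8.274 m²; P = 2y√(1+z²) = 2×1.56×3.544 = 11.06 m.
Hydraulic radius R = A/P = 8.274/11.06 = 0.7483 m.
Manning's equation: Q = (1/n) A R^(2/3) S^(1/2) = (1/0.032) × 8.274 × 0.7483^(2/3) × 0.00061^(1/2) = 5.26 m³/s.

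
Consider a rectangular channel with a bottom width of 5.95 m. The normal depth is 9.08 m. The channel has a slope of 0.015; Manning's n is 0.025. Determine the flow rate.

Q = 453 m³/s

Flow area A = b·y = 5.95 × 9.08 = 54.03 m². Wetted perimeter P = b + 2y = 5.95 + 2×9.08 = 24.11 m.
Hydraulic radius R = A/P = 54.03/24.11 = 2.241 m.
Manning's equation: Q = (1/n) A R^(2/3) S^(1/2) = (1/0.025) × 54.03 × 2.241^(2/3) × 0.015^(1/2) = 453 m³/s.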